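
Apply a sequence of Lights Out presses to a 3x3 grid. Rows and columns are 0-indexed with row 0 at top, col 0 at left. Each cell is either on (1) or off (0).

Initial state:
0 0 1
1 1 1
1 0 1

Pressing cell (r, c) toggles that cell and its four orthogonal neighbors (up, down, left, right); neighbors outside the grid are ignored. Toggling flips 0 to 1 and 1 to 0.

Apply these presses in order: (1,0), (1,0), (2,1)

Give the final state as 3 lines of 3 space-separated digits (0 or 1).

After press 1 at (1,0):
1 0 1
0 0 1
0 0 1

After press 2 at (1,0):
0 0 1
1 1 1
1 0 1

After press 3 at (2,1):
0 0 1
1 0 1
0 1 0

Answer: 0 0 1
1 0 1
0 1 0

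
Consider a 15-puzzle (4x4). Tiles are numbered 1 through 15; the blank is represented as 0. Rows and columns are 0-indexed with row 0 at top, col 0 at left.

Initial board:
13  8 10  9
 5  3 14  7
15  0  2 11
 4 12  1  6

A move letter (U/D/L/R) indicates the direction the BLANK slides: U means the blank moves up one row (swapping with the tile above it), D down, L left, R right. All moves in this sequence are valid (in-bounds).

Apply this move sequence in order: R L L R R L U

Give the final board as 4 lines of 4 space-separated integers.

Answer: 13  8 10  9
 5  0 14  7
15  3  2 11
 4 12  1  6

Derivation:
After move 1 (R):
13  8 10  9
 5  3 14  7
15  2  0 11
 4 12  1  6

After move 2 (L):
13  8 10  9
 5  3 14  7
15  0  2 11
 4 12  1  6

After move 3 (L):
13  8 10  9
 5  3 14  7
 0 15  2 11
 4 12  1  6

After move 4 (R):
13  8 10  9
 5  3 14  7
15  0  2 11
 4 12  1  6

After move 5 (R):
13  8 10  9
 5  3 14  7
15  2  0 11
 4 12  1  6

After move 6 (L):
13  8 10  9
 5  3 14  7
15  0  2 11
 4 12  1  6

After move 7 (U):
13  8 10  9
 5  0 14  7
15  3  2 11
 4 12  1  6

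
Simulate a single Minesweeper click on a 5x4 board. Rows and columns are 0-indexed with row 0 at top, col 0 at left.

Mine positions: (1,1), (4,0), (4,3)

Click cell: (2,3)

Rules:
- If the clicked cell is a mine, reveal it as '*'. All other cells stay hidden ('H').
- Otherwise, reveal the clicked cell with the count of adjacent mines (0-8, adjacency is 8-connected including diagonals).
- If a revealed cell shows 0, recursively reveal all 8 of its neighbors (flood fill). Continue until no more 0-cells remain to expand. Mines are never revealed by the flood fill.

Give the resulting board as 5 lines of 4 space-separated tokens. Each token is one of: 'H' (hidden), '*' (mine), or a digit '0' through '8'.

H H 1 0
H H 1 0
H H 1 0
H H 1 1
H H H H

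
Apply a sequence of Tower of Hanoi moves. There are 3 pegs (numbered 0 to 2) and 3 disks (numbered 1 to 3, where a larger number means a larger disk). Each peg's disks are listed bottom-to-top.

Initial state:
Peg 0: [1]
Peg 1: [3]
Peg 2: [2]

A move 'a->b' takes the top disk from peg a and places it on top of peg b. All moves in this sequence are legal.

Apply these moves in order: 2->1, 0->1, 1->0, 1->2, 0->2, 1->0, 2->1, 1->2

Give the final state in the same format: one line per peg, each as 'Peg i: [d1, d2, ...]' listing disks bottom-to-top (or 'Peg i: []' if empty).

Answer: Peg 0: [3]
Peg 1: []
Peg 2: [2, 1]

Derivation:
After move 1 (2->1):
Peg 0: [1]
Peg 1: [3, 2]
Peg 2: []

After move 2 (0->1):
Peg 0: []
Peg 1: [3, 2, 1]
Peg 2: []

After move 3 (1->0):
Peg 0: [1]
Peg 1: [3, 2]
Peg 2: []

After move 4 (1->2):
Peg 0: [1]
Peg 1: [3]
Peg 2: [2]

After move 5 (0->2):
Peg 0: []
Peg 1: [3]
Peg 2: [2, 1]

After move 6 (1->0):
Peg 0: [3]
Peg 1: []
Peg 2: [2, 1]

After move 7 (2->1):
Peg 0: [3]
Peg 1: [1]
Peg 2: [2]

After move 8 (1->2):
Peg 0: [3]
Peg 1: []
Peg 2: [2, 1]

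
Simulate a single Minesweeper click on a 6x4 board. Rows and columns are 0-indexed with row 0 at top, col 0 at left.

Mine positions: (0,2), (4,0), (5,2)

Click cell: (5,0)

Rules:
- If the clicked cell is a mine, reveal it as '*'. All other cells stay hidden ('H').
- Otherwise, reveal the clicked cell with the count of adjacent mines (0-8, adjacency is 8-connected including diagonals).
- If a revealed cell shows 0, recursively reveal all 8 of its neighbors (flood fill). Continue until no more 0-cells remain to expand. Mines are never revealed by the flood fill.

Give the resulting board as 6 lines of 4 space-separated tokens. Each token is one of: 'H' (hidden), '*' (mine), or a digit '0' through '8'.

H H H H
H H H H
H H H H
H H H H
H H H H
1 H H H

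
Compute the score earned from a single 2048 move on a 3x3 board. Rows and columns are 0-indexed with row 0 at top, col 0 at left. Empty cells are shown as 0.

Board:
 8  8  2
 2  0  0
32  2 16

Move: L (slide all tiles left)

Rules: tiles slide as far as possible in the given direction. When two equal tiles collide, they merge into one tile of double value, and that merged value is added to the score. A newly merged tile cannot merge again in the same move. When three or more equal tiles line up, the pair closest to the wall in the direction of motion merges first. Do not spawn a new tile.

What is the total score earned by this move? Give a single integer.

Answer: 16

Derivation:
Slide left:
row 0: [8, 8, 2] -> [16, 2, 0]  score +16 (running 16)
row 1: [2, 0, 0] -> [2, 0, 0]  score +0 (running 16)
row 2: [32, 2, 16] -> [32, 2, 16]  score +0 (running 16)
Board after move:
16  2  0
 2  0  0
32  2 16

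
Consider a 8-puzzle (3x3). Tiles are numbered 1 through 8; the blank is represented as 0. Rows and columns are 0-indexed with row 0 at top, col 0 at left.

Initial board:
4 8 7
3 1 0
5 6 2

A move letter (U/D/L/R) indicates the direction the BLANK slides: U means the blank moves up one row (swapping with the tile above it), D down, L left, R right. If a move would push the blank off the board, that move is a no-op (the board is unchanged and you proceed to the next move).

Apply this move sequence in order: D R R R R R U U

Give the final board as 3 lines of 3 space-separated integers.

After move 1 (D):
4 8 7
3 1 2
5 6 0

After move 2 (R):
4 8 7
3 1 2
5 6 0

After move 3 (R):
4 8 7
3 1 2
5 6 0

After move 4 (R):
4 8 7
3 1 2
5 6 0

After move 5 (R):
4 8 7
3 1 2
5 6 0

After move 6 (R):
4 8 7
3 1 2
5 6 0

After move 7 (U):
4 8 7
3 1 0
5 6 2

After move 8 (U):
4 8 0
3 1 7
5 6 2

Answer: 4 8 0
3 1 7
5 6 2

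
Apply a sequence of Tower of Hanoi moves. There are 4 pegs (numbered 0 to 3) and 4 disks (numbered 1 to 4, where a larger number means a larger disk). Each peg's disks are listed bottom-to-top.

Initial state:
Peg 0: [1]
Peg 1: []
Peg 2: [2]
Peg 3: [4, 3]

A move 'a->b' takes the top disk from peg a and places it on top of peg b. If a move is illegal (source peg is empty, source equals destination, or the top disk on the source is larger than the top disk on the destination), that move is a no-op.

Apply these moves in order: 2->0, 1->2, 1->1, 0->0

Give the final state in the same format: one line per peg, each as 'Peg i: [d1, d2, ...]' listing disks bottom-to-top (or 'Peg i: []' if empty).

Answer: Peg 0: [1]
Peg 1: []
Peg 2: [2]
Peg 3: [4, 3]

Derivation:
After move 1 (2->0):
Peg 0: [1]
Peg 1: []
Peg 2: [2]
Peg 3: [4, 3]

After move 2 (1->2):
Peg 0: [1]
Peg 1: []
Peg 2: [2]
Peg 3: [4, 3]

After move 3 (1->1):
Peg 0: [1]
Peg 1: []
Peg 2: [2]
Peg 3: [4, 3]

After move 4 (0->0):
Peg 0: [1]
Peg 1: []
Peg 2: [2]
Peg 3: [4, 3]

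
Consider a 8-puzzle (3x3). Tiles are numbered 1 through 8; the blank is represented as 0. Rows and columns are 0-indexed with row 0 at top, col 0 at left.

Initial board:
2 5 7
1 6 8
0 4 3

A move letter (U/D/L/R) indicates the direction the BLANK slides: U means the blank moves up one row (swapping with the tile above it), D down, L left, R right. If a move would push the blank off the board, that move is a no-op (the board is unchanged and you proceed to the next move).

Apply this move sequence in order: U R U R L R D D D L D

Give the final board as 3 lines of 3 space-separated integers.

After move 1 (U):
2 5 7
0 6 8
1 4 3

After move 2 (R):
2 5 7
6 0 8
1 4 3

After move 3 (U):
2 0 7
6 5 8
1 4 3

After move 4 (R):
2 7 0
6 5 8
1 4 3

After move 5 (L):
2 0 7
6 5 8
1 4 3

After move 6 (R):
2 7 0
6 5 8
1 4 3

After move 7 (D):
2 7 8
6 5 0
1 4 3

After move 8 (D):
2 7 8
6 5 3
1 4 0

After move 9 (D):
2 7 8
6 5 3
1 4 0

After move 10 (L):
2 7 8
6 5 3
1 0 4

After move 11 (D):
2 7 8
6 5 3
1 0 4

Answer: 2 7 8
6 5 3
1 0 4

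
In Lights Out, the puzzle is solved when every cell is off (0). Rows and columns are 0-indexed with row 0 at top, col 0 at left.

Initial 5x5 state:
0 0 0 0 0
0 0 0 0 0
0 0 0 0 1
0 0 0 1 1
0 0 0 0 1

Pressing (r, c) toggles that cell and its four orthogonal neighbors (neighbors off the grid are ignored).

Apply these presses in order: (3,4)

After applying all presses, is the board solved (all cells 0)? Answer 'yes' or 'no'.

Answer: yes

Derivation:
After press 1 at (3,4):
0 0 0 0 0
0 0 0 0 0
0 0 0 0 0
0 0 0 0 0
0 0 0 0 0

Lights still on: 0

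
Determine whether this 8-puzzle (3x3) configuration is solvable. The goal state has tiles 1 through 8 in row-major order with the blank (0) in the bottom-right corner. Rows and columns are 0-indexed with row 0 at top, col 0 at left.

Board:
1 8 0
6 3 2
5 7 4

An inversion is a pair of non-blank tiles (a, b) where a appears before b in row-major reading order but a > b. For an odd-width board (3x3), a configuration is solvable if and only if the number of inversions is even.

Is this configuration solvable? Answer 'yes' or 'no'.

Inversions (pairs i<j in row-major order where tile[i] > tile[j] > 0): 13
13 is odd, so the puzzle is not solvable.

Answer: no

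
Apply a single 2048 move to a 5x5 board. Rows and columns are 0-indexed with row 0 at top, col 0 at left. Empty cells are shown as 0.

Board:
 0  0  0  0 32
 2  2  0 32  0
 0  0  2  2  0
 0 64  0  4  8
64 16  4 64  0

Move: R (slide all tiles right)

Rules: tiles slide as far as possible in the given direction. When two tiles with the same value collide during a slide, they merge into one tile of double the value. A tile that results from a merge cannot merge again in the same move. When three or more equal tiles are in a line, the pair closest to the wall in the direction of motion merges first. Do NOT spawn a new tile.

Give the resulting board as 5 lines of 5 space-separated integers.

Slide right:
row 0: [0, 0, 0, 0, 32] -> [0, 0, 0, 0, 32]
row 1: [2, 2, 0, 32, 0] -> [0, 0, 0, 4, 32]
row 2: [0, 0, 2, 2, 0] -> [0, 0, 0, 0, 4]
row 3: [0, 64, 0, 4, 8] -> [0, 0, 64, 4, 8]
row 4: [64, 16, 4, 64, 0] -> [0, 64, 16, 4, 64]

Answer:  0  0  0  0 32
 0  0  0  4 32
 0  0  0  0  4
 0  0 64  4  8
 0 64 16  4 64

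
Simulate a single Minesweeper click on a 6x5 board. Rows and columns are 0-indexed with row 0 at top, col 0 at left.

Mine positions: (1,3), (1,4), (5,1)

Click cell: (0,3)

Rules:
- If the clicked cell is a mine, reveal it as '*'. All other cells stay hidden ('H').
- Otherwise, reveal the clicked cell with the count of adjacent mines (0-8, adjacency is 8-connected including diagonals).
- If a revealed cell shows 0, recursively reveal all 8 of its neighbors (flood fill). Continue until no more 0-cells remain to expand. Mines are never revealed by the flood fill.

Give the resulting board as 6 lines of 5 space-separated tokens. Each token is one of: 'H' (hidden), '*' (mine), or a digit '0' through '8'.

H H H 2 H
H H H H H
H H H H H
H H H H H
H H H H H
H H H H H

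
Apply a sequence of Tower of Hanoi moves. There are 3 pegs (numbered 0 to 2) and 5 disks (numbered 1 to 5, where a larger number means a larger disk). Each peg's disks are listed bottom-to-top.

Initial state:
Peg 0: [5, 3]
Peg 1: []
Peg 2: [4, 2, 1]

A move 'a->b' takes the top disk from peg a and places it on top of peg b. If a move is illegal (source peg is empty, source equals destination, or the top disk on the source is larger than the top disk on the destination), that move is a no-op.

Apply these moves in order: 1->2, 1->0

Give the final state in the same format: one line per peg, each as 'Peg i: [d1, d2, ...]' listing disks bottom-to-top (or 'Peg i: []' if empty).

Answer: Peg 0: [5, 3]
Peg 1: []
Peg 2: [4, 2, 1]

Derivation:
After move 1 (1->2):
Peg 0: [5, 3]
Peg 1: []
Peg 2: [4, 2, 1]

After move 2 (1->0):
Peg 0: [5, 3]
Peg 1: []
Peg 2: [4, 2, 1]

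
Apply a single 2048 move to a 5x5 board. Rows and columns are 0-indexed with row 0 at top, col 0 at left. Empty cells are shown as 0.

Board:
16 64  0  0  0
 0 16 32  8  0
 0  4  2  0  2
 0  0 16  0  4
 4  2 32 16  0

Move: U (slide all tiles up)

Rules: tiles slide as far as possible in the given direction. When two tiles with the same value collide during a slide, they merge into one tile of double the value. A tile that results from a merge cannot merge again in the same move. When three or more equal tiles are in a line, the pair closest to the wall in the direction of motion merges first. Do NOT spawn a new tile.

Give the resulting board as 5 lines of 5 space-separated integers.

Slide up:
col 0: [16, 0, 0, 0, 4] -> [16, 4, 0, 0, 0]
col 1: [64, 16, 4, 0, 2] -> [64, 16, 4, 2, 0]
col 2: [0, 32, 2, 16, 32] -> [32, 2, 16, 32, 0]
col 3: [0, 8, 0, 0, 16] -> [8, 16, 0, 0, 0]
col 4: [0, 0, 2, 4, 0] -> [2, 4, 0, 0, 0]

Answer: 16 64 32  8  2
 4 16  2 16  4
 0  4 16  0  0
 0  2 32  0  0
 0  0  0  0  0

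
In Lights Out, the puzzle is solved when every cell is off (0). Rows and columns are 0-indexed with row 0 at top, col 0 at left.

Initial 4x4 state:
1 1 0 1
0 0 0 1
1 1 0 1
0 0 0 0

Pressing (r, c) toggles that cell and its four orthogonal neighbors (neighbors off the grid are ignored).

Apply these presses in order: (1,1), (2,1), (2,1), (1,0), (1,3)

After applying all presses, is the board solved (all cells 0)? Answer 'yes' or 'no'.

Answer: yes

Derivation:
After press 1 at (1,1):
1 0 0 1
1 1 1 1
1 0 0 1
0 0 0 0

After press 2 at (2,1):
1 0 0 1
1 0 1 1
0 1 1 1
0 1 0 0

After press 3 at (2,1):
1 0 0 1
1 1 1 1
1 0 0 1
0 0 0 0

After press 4 at (1,0):
0 0 0 1
0 0 1 1
0 0 0 1
0 0 0 0

After press 5 at (1,3):
0 0 0 0
0 0 0 0
0 0 0 0
0 0 0 0

Lights still on: 0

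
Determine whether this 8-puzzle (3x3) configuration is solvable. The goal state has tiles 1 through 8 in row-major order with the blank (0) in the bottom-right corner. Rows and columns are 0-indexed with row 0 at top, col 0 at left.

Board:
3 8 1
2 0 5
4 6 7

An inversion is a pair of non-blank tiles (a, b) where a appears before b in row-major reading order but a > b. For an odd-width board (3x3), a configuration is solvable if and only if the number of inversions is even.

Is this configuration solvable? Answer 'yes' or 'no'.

Answer: no

Derivation:
Inversions (pairs i<j in row-major order where tile[i] > tile[j] > 0): 9
9 is odd, so the puzzle is not solvable.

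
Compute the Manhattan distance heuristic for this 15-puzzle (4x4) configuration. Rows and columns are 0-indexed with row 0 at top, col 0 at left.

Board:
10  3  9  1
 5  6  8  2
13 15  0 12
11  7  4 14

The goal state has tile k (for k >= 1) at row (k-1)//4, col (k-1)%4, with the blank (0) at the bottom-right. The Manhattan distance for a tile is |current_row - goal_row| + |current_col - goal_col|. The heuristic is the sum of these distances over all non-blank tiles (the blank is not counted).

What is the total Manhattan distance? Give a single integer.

Tile 10: at (0,0), goal (2,1), distance |0-2|+|0-1| = 3
Tile 3: at (0,1), goal (0,2), distance |0-0|+|1-2| = 1
Tile 9: at (0,2), goal (2,0), distance |0-2|+|2-0| = 4
Tile 1: at (0,3), goal (0,0), distance |0-0|+|3-0| = 3
Tile 5: at (1,0), goal (1,0), distance |1-1|+|0-0| = 0
Tile 6: at (1,1), goal (1,1), distance |1-1|+|1-1| = 0
Tile 8: at (1,2), goal (1,3), distance |1-1|+|2-3| = 1
Tile 2: at (1,3), goal (0,1), distance |1-0|+|3-1| = 3
Tile 13: at (2,0), goal (3,0), distance |2-3|+|0-0| = 1
Tile 15: at (2,1), goal (3,2), distance |2-3|+|1-2| = 2
Tile 12: at (2,3), goal (2,3), distance |2-2|+|3-3| = 0
Tile 11: at (3,0), goal (2,2), distance |3-2|+|0-2| = 3
Tile 7: at (3,1), goal (1,2), distance |3-1|+|1-2| = 3
Tile 4: at (3,2), goal (0,3), distance |3-0|+|2-3| = 4
Tile 14: at (3,3), goal (3,1), distance |3-3|+|3-1| = 2
Sum: 3 + 1 + 4 + 3 + 0 + 0 + 1 + 3 + 1 + 2 + 0 + 3 + 3 + 4 + 2 = 30

Answer: 30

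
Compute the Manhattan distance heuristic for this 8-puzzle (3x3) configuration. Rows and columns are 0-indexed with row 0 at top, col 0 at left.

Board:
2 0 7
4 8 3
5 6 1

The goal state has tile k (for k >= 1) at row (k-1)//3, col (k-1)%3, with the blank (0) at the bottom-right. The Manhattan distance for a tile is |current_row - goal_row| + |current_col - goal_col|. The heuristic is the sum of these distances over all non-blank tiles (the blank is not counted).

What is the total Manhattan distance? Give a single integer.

Answer: 15

Derivation:
Tile 2: (0,0)->(0,1) = 1
Tile 7: (0,2)->(2,0) = 4
Tile 4: (1,0)->(1,0) = 0
Tile 8: (1,1)->(2,1) = 1
Tile 3: (1,2)->(0,2) = 1
Tile 5: (2,0)->(1,1) = 2
Tile 6: (2,1)->(1,2) = 2
Tile 1: (2,2)->(0,0) = 4
Sum: 1 + 4 + 0 + 1 + 1 + 2 + 2 + 4 = 15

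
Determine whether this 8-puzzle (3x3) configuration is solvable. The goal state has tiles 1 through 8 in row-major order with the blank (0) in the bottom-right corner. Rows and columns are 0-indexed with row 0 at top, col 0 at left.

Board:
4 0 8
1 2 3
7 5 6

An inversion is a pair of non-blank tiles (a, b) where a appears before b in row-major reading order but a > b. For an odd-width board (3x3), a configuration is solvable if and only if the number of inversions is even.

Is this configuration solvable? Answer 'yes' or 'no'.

Inversions (pairs i<j in row-major order where tile[i] > tile[j] > 0): 11
11 is odd, so the puzzle is not solvable.

Answer: no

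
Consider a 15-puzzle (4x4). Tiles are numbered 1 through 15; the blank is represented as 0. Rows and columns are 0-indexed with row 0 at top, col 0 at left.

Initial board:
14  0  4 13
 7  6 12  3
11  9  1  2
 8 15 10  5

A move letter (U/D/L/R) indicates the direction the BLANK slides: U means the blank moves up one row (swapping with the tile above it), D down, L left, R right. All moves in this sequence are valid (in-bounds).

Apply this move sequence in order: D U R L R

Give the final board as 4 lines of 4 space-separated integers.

Answer: 14  4  0 13
 7  6 12  3
11  9  1  2
 8 15 10  5

Derivation:
After move 1 (D):
14  6  4 13
 7  0 12  3
11  9  1  2
 8 15 10  5

After move 2 (U):
14  0  4 13
 7  6 12  3
11  9  1  2
 8 15 10  5

After move 3 (R):
14  4  0 13
 7  6 12  3
11  9  1  2
 8 15 10  5

After move 4 (L):
14  0  4 13
 7  6 12  3
11  9  1  2
 8 15 10  5

After move 5 (R):
14  4  0 13
 7  6 12  3
11  9  1  2
 8 15 10  5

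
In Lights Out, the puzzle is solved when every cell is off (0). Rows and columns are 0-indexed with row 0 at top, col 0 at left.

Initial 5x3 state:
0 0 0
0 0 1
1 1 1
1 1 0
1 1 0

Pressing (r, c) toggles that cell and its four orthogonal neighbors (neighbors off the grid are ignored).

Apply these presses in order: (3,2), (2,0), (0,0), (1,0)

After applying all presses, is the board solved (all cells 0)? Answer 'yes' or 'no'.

Answer: no

Derivation:
After press 1 at (3,2):
0 0 0
0 0 1
1 1 0
1 0 1
1 1 1

After press 2 at (2,0):
0 0 0
1 0 1
0 0 0
0 0 1
1 1 1

After press 3 at (0,0):
1 1 0
0 0 1
0 0 0
0 0 1
1 1 1

After press 4 at (1,0):
0 1 0
1 1 1
1 0 0
0 0 1
1 1 1

Lights still on: 9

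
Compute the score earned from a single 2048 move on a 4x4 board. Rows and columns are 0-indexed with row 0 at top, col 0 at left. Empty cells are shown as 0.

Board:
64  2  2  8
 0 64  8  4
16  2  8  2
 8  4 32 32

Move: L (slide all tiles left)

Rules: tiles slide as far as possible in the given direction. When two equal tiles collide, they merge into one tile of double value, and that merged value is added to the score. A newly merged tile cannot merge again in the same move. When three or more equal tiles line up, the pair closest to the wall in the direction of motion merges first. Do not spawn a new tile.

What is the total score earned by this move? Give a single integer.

Slide left:
row 0: [64, 2, 2, 8] -> [64, 4, 8, 0]  score +4 (running 4)
row 1: [0, 64, 8, 4] -> [64, 8, 4, 0]  score +0 (running 4)
row 2: [16, 2, 8, 2] -> [16, 2, 8, 2]  score +0 (running 4)
row 3: [8, 4, 32, 32] -> [8, 4, 64, 0]  score +64 (running 68)
Board after move:
64  4  8  0
64  8  4  0
16  2  8  2
 8  4 64  0

Answer: 68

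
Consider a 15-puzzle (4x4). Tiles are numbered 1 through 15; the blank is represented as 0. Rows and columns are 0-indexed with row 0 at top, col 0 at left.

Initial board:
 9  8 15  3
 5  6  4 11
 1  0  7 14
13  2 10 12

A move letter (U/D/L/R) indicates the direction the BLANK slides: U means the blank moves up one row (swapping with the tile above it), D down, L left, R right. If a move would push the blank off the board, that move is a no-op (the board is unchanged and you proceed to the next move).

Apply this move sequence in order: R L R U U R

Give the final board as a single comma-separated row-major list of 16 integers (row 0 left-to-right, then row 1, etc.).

After move 1 (R):
 9  8 15  3
 5  6  4 11
 1  7  0 14
13  2 10 12

After move 2 (L):
 9  8 15  3
 5  6  4 11
 1  0  7 14
13  2 10 12

After move 3 (R):
 9  8 15  3
 5  6  4 11
 1  7  0 14
13  2 10 12

After move 4 (U):
 9  8 15  3
 5  6  0 11
 1  7  4 14
13  2 10 12

After move 5 (U):
 9  8  0  3
 5  6 15 11
 1  7  4 14
13  2 10 12

After move 6 (R):
 9  8  3  0
 5  6 15 11
 1  7  4 14
13  2 10 12

Answer: 9, 8, 3, 0, 5, 6, 15, 11, 1, 7, 4, 14, 13, 2, 10, 12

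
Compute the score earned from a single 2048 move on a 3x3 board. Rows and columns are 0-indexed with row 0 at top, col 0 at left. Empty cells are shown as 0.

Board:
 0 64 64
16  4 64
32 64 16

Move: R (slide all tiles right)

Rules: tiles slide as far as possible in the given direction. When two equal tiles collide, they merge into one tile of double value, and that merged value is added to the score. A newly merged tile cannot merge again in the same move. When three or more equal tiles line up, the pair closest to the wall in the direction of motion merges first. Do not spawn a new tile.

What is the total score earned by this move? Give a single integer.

Slide right:
row 0: [0, 64, 64] -> [0, 0, 128]  score +128 (running 128)
row 1: [16, 4, 64] -> [16, 4, 64]  score +0 (running 128)
row 2: [32, 64, 16] -> [32, 64, 16]  score +0 (running 128)
Board after move:
  0   0 128
 16   4  64
 32  64  16

Answer: 128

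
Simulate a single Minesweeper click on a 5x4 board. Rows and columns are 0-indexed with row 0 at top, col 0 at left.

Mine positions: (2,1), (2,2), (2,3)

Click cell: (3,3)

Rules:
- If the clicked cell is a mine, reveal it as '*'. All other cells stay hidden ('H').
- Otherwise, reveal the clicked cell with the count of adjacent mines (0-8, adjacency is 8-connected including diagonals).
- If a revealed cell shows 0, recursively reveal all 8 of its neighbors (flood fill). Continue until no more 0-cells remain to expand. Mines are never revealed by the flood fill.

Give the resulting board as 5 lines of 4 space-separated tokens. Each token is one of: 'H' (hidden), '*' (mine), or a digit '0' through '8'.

H H H H
H H H H
H H H H
H H H 2
H H H H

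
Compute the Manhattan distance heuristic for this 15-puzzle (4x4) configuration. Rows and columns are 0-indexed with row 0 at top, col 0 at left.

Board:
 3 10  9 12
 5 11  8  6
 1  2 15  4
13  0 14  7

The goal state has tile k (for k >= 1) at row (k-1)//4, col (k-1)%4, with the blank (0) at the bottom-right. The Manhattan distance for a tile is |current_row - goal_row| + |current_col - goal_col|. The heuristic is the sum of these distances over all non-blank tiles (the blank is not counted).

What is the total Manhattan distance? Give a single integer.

Answer: 26

Derivation:
Tile 3: (0,0)->(0,2) = 2
Tile 10: (0,1)->(2,1) = 2
Tile 9: (0,2)->(2,0) = 4
Tile 12: (0,3)->(2,3) = 2
Tile 5: (1,0)->(1,0) = 0
Tile 11: (1,1)->(2,2) = 2
Tile 8: (1,2)->(1,3) = 1
Tile 6: (1,3)->(1,1) = 2
Tile 1: (2,0)->(0,0) = 2
Tile 2: (2,1)->(0,1) = 2
Tile 15: (2,2)->(3,2) = 1
Tile 4: (2,3)->(0,3) = 2
Tile 13: (3,0)->(3,0) = 0
Tile 14: (3,2)->(3,1) = 1
Tile 7: (3,3)->(1,2) = 3
Sum: 2 + 2 + 4 + 2 + 0 + 2 + 1 + 2 + 2 + 2 + 1 + 2 + 0 + 1 + 3 = 26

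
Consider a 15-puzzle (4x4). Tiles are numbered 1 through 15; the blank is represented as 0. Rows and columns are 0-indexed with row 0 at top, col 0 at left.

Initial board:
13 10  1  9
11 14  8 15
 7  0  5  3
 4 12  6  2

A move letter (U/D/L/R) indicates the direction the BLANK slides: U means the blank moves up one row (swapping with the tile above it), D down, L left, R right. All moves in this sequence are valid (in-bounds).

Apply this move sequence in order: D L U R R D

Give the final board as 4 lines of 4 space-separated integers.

Answer: 13 10  1  9
11 14  8 15
12  5  6  3
 7  4  0  2

Derivation:
After move 1 (D):
13 10  1  9
11 14  8 15
 7 12  5  3
 4  0  6  2

After move 2 (L):
13 10  1  9
11 14  8 15
 7 12  5  3
 0  4  6  2

After move 3 (U):
13 10  1  9
11 14  8 15
 0 12  5  3
 7  4  6  2

After move 4 (R):
13 10  1  9
11 14  8 15
12  0  5  3
 7  4  6  2

After move 5 (R):
13 10  1  9
11 14  8 15
12  5  0  3
 7  4  6  2

After move 6 (D):
13 10  1  9
11 14  8 15
12  5  6  3
 7  4  0  2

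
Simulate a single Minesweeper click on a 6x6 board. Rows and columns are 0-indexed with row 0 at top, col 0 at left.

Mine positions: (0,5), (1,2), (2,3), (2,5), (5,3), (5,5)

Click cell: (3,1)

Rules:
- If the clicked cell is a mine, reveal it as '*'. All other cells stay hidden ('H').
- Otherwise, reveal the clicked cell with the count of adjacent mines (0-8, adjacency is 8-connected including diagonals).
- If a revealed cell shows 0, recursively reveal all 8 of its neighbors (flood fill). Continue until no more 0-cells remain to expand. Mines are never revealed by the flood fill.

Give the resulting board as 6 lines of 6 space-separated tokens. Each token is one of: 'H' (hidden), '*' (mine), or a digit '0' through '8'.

0 1 H H H H
0 1 H H H H
0 1 2 H H H
0 0 1 H H H
0 0 1 H H H
0 0 1 H H H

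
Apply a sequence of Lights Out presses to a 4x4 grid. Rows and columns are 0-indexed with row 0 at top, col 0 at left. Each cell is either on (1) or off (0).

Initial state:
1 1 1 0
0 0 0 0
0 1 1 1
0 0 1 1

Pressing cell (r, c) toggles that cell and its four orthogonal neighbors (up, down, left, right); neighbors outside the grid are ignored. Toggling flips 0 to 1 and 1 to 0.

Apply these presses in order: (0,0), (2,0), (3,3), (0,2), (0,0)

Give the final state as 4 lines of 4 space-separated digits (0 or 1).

After press 1 at (0,0):
0 0 1 0
1 0 0 0
0 1 1 1
0 0 1 1

After press 2 at (2,0):
0 0 1 0
0 0 0 0
1 0 1 1
1 0 1 1

After press 3 at (3,3):
0 0 1 0
0 0 0 0
1 0 1 0
1 0 0 0

After press 4 at (0,2):
0 1 0 1
0 0 1 0
1 0 1 0
1 0 0 0

After press 5 at (0,0):
1 0 0 1
1 0 1 0
1 0 1 0
1 0 0 0

Answer: 1 0 0 1
1 0 1 0
1 0 1 0
1 0 0 0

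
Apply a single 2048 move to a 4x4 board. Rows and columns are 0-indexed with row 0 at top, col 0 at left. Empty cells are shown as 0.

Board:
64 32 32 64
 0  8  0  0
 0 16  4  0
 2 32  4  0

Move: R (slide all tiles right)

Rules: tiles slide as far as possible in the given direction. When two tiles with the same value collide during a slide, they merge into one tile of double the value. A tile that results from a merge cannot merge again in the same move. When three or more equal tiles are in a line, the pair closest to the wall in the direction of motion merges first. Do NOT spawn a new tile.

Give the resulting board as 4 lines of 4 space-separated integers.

Slide right:
row 0: [64, 32, 32, 64] -> [0, 64, 64, 64]
row 1: [0, 8, 0, 0] -> [0, 0, 0, 8]
row 2: [0, 16, 4, 0] -> [0, 0, 16, 4]
row 3: [2, 32, 4, 0] -> [0, 2, 32, 4]

Answer:  0 64 64 64
 0  0  0  8
 0  0 16  4
 0  2 32  4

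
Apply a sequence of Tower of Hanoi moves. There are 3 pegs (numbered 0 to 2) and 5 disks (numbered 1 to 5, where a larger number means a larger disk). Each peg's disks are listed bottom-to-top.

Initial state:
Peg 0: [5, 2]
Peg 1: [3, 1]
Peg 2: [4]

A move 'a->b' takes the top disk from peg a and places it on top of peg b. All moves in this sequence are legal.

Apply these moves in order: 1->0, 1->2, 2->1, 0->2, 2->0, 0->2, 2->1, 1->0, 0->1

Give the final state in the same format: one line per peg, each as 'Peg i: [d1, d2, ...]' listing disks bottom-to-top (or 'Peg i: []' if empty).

Answer: Peg 0: [5, 2]
Peg 1: [3, 1]
Peg 2: [4]

Derivation:
After move 1 (1->0):
Peg 0: [5, 2, 1]
Peg 1: [3]
Peg 2: [4]

After move 2 (1->2):
Peg 0: [5, 2, 1]
Peg 1: []
Peg 2: [4, 3]

After move 3 (2->1):
Peg 0: [5, 2, 1]
Peg 1: [3]
Peg 2: [4]

After move 4 (0->2):
Peg 0: [5, 2]
Peg 1: [3]
Peg 2: [4, 1]

After move 5 (2->0):
Peg 0: [5, 2, 1]
Peg 1: [3]
Peg 2: [4]

After move 6 (0->2):
Peg 0: [5, 2]
Peg 1: [3]
Peg 2: [4, 1]

After move 7 (2->1):
Peg 0: [5, 2]
Peg 1: [3, 1]
Peg 2: [4]

After move 8 (1->0):
Peg 0: [5, 2, 1]
Peg 1: [3]
Peg 2: [4]

After move 9 (0->1):
Peg 0: [5, 2]
Peg 1: [3, 1]
Peg 2: [4]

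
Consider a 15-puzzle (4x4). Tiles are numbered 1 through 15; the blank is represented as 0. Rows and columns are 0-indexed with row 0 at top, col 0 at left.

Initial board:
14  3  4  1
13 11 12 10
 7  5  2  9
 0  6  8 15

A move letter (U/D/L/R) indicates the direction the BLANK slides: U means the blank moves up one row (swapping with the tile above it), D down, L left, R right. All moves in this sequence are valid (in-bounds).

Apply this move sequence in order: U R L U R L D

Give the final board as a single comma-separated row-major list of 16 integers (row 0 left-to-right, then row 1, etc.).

After move 1 (U):
14  3  4  1
13 11 12 10
 0  5  2  9
 7  6  8 15

After move 2 (R):
14  3  4  1
13 11 12 10
 5  0  2  9
 7  6  8 15

After move 3 (L):
14  3  4  1
13 11 12 10
 0  5  2  9
 7  6  8 15

After move 4 (U):
14  3  4  1
 0 11 12 10
13  5  2  9
 7  6  8 15

After move 5 (R):
14  3  4  1
11  0 12 10
13  5  2  9
 7  6  8 15

After move 6 (L):
14  3  4  1
 0 11 12 10
13  5  2  9
 7  6  8 15

After move 7 (D):
14  3  4  1
13 11 12 10
 0  5  2  9
 7  6  8 15

Answer: 14, 3, 4, 1, 13, 11, 12, 10, 0, 5, 2, 9, 7, 6, 8, 15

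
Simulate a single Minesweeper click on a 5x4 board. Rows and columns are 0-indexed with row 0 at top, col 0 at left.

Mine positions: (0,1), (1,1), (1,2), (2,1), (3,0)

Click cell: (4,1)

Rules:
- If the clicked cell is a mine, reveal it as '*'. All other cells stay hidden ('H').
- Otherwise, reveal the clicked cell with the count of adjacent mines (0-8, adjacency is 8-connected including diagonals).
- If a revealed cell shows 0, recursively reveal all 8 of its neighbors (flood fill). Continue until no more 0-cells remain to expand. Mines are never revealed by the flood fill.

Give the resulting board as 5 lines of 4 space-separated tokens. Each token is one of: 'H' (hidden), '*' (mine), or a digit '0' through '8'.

H H H H
H H H H
H H H H
H H H H
H 1 H H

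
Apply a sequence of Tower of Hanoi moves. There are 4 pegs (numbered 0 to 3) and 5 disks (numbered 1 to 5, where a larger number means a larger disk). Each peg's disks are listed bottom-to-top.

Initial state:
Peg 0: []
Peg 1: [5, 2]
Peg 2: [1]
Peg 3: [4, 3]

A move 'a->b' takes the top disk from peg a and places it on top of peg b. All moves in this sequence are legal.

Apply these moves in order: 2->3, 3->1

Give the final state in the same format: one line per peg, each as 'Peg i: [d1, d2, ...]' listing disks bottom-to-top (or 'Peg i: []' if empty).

After move 1 (2->3):
Peg 0: []
Peg 1: [5, 2]
Peg 2: []
Peg 3: [4, 3, 1]

After move 2 (3->1):
Peg 0: []
Peg 1: [5, 2, 1]
Peg 2: []
Peg 3: [4, 3]

Answer: Peg 0: []
Peg 1: [5, 2, 1]
Peg 2: []
Peg 3: [4, 3]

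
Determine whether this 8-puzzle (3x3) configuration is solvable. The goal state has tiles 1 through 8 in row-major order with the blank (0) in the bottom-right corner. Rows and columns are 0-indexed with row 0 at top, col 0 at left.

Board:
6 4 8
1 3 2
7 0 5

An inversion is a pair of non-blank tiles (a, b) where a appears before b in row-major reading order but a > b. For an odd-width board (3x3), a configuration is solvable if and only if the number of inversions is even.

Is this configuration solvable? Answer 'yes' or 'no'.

Inversions (pairs i<j in row-major order where tile[i] > tile[j] > 0): 15
15 is odd, so the puzzle is not solvable.

Answer: no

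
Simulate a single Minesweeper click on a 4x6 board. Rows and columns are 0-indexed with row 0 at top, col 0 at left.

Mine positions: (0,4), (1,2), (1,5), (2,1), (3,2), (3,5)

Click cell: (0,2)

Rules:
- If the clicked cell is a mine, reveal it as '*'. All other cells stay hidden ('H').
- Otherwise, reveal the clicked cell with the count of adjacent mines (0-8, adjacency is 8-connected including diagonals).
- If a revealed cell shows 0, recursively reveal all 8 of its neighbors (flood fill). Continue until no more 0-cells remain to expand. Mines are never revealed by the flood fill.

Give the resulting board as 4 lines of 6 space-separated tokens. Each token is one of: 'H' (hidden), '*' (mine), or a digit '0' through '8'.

H H 1 H H H
H H H H H H
H H H H H H
H H H H H H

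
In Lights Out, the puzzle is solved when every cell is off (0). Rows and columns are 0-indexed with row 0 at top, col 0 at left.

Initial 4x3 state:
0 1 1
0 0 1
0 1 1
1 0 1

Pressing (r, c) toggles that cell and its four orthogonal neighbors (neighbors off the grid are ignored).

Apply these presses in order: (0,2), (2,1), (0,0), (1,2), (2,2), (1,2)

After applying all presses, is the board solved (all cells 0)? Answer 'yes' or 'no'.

Answer: no

Derivation:
After press 1 at (0,2):
0 0 0
0 0 0
0 1 1
1 0 1

After press 2 at (2,1):
0 0 0
0 1 0
1 0 0
1 1 1

After press 3 at (0,0):
1 1 0
1 1 0
1 0 0
1 1 1

After press 4 at (1,2):
1 1 1
1 0 1
1 0 1
1 1 1

After press 5 at (2,2):
1 1 1
1 0 0
1 1 0
1 1 0

After press 6 at (1,2):
1 1 0
1 1 1
1 1 1
1 1 0

Lights still on: 10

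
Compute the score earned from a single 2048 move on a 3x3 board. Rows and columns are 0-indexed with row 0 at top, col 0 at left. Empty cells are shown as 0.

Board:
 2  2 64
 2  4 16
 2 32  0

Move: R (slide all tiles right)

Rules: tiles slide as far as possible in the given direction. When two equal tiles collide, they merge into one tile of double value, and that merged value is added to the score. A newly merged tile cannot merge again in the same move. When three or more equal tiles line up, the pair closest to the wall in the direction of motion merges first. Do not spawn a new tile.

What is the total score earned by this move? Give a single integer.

Answer: 4

Derivation:
Slide right:
row 0: [2, 2, 64] -> [0, 4, 64]  score +4 (running 4)
row 1: [2, 4, 16] -> [2, 4, 16]  score +0 (running 4)
row 2: [2, 32, 0] -> [0, 2, 32]  score +0 (running 4)
Board after move:
 0  4 64
 2  4 16
 0  2 32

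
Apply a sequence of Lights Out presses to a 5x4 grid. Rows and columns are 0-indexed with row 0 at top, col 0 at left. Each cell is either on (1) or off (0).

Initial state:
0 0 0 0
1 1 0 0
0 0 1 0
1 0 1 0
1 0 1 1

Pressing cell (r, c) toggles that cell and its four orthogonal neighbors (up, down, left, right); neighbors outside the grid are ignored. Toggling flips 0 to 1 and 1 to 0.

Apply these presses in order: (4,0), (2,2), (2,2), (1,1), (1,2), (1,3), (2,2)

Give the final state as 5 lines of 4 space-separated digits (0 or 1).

After press 1 at (4,0):
0 0 0 0
1 1 0 0
0 0 1 0
0 0 1 0
0 1 1 1

After press 2 at (2,2):
0 0 0 0
1 1 1 0
0 1 0 1
0 0 0 0
0 1 1 1

After press 3 at (2,2):
0 0 0 0
1 1 0 0
0 0 1 0
0 0 1 0
0 1 1 1

After press 4 at (1,1):
0 1 0 0
0 0 1 0
0 1 1 0
0 0 1 0
0 1 1 1

After press 5 at (1,2):
0 1 1 0
0 1 0 1
0 1 0 0
0 0 1 0
0 1 1 1

After press 6 at (1,3):
0 1 1 1
0 1 1 0
0 1 0 1
0 0 1 0
0 1 1 1

After press 7 at (2,2):
0 1 1 1
0 1 0 0
0 0 1 0
0 0 0 0
0 1 1 1

Answer: 0 1 1 1
0 1 0 0
0 0 1 0
0 0 0 0
0 1 1 1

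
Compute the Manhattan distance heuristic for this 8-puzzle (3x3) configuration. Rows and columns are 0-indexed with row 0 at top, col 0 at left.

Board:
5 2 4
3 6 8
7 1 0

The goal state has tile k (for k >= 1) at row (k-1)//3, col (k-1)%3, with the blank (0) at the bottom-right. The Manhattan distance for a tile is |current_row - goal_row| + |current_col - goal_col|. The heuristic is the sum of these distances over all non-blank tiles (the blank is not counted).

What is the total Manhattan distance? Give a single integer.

Answer: 14

Derivation:
Tile 5: (0,0)->(1,1) = 2
Tile 2: (0,1)->(0,1) = 0
Tile 4: (0,2)->(1,0) = 3
Tile 3: (1,0)->(0,2) = 3
Tile 6: (1,1)->(1,2) = 1
Tile 8: (1,2)->(2,1) = 2
Tile 7: (2,0)->(2,0) = 0
Tile 1: (2,1)->(0,0) = 3
Sum: 2 + 0 + 3 + 3 + 1 + 2 + 0 + 3 = 14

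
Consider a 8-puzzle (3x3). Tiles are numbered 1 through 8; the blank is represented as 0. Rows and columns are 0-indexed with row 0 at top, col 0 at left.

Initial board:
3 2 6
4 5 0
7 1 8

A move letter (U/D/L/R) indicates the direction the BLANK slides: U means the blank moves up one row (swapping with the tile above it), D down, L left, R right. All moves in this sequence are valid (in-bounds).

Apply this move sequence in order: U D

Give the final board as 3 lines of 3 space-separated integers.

After move 1 (U):
3 2 0
4 5 6
7 1 8

After move 2 (D):
3 2 6
4 5 0
7 1 8

Answer: 3 2 6
4 5 0
7 1 8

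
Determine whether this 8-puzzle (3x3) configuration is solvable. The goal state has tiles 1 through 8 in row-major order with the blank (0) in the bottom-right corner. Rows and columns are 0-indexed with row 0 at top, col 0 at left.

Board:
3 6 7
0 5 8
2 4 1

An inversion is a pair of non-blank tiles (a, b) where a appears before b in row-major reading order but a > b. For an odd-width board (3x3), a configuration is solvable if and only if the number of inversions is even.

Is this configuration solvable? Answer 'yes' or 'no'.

Inversions (pairs i<j in row-major order where tile[i] > tile[j] > 0): 18
18 is even, so the puzzle is solvable.

Answer: yes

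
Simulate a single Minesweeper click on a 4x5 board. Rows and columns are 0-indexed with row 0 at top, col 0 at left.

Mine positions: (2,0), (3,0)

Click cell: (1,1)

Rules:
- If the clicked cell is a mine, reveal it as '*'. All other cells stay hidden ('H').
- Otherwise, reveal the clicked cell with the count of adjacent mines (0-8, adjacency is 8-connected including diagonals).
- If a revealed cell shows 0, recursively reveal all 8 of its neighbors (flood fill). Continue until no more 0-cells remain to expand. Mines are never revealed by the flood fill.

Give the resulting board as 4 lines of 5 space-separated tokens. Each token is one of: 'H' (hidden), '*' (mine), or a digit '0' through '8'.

H H H H H
H 1 H H H
H H H H H
H H H H H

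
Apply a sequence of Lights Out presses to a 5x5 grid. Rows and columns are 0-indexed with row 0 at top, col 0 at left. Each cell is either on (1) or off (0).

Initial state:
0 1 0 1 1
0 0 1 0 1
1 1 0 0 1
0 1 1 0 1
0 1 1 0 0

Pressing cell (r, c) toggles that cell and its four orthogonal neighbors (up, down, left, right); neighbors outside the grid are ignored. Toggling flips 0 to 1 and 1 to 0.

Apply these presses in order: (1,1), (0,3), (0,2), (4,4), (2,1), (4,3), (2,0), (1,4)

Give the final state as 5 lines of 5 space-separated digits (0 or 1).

After press 1 at (1,1):
0 0 0 1 1
1 1 0 0 1
1 0 0 0 1
0 1 1 0 1
0 1 1 0 0

After press 2 at (0,3):
0 0 1 0 0
1 1 0 1 1
1 0 0 0 1
0 1 1 0 1
0 1 1 0 0

After press 3 at (0,2):
0 1 0 1 0
1 1 1 1 1
1 0 0 0 1
0 1 1 0 1
0 1 1 0 0

After press 4 at (4,4):
0 1 0 1 0
1 1 1 1 1
1 0 0 0 1
0 1 1 0 0
0 1 1 1 1

After press 5 at (2,1):
0 1 0 1 0
1 0 1 1 1
0 1 1 0 1
0 0 1 0 0
0 1 1 1 1

After press 6 at (4,3):
0 1 0 1 0
1 0 1 1 1
0 1 1 0 1
0 0 1 1 0
0 1 0 0 0

After press 7 at (2,0):
0 1 0 1 0
0 0 1 1 1
1 0 1 0 1
1 0 1 1 0
0 1 0 0 0

After press 8 at (1,4):
0 1 0 1 1
0 0 1 0 0
1 0 1 0 0
1 0 1 1 0
0 1 0 0 0

Answer: 0 1 0 1 1
0 0 1 0 0
1 0 1 0 0
1 0 1 1 0
0 1 0 0 0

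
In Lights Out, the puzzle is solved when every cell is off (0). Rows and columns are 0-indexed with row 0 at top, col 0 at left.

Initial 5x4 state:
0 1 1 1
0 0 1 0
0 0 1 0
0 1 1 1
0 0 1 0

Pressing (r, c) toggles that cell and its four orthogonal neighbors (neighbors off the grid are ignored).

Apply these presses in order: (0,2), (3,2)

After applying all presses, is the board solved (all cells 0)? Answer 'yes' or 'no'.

After press 1 at (0,2):
0 0 0 0
0 0 0 0
0 0 1 0
0 1 1 1
0 0 1 0

After press 2 at (3,2):
0 0 0 0
0 0 0 0
0 0 0 0
0 0 0 0
0 0 0 0

Lights still on: 0

Answer: yes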